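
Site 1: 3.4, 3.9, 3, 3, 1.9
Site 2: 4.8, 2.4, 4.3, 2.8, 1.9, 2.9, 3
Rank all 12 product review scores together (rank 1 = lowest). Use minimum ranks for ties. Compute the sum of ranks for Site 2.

42

Sorted (ascending): 1.9, 1.9, 2.4, 2.8, 2.9, 3, 3, 3, 3.4, 3.9, 4.3, 4.8
The 2 values of 1.9 occupy positions 1–2 → each gets rank 1.
The 3 values of 3 occupy positions 6–8 → each gets rank 6.
Site 2 values → pooled ranks: 4.8→12, 2.4→3, 4.3→11, 2.8→4, 1.9→1, 2.9→5, 3→6
Rank sum = 12 + 3 + 11 + 4 + 1 + 5 + 6 = 42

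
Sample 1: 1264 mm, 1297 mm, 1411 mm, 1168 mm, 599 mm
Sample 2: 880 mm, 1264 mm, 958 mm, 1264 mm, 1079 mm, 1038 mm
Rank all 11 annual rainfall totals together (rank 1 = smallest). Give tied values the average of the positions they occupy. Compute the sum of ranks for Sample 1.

36

Sorted (ascending): 599, 880, 958, 1038, 1079, 1168, 1264, 1264, 1264, 1297, 1411
The 3 values of 1264 occupy positions 7–9 → average rank 8.
Sample 1 values → pooled ranks: 1264→8, 1297→10, 1411→11, 1168→6, 599→1
Rank sum = 8 + 10 + 11 + 6 + 1 = 36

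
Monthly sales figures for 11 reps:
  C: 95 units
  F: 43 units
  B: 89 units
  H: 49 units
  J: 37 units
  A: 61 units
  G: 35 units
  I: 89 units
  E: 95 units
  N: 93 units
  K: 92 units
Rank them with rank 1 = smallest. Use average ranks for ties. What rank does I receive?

Sorted (ascending): 35, 37, 43, 49, 61, 89, 89, 92, 93, 95, 95
The 2 values of 89 occupy positions 6–7 → average rank (6+7)/2 = 6.5.
The 2 values of 95 occupy positions 10–11 → average rank (10+11)/2 = 10.5.
I has value 89 units → rank 6.5.

6.5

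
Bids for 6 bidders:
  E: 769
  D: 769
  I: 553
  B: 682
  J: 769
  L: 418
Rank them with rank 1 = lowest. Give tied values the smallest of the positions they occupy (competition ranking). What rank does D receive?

Sorted (ascending): 418, 553, 682, 769, 769, 769
The 3 values of 769 occupy positions 4–6 → each gets rank 4.
D has value 769 → rank 4.

4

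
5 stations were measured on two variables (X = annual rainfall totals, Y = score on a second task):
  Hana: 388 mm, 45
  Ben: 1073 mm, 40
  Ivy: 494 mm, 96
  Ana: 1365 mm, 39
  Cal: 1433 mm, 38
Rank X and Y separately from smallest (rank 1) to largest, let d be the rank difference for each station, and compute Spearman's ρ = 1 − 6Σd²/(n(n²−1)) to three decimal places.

-0.900

Ranks of variable 1: 1, 3, 2, 4, 5
Ranks of variable 2: 4, 3, 5, 2, 1
d = r₁ − r₂: -3, 0, -3, 2, 4
d²: 9, 0, 9, 4, 16; Σd² = 38
ρ = 1 − 6·38/(5·24) = 1 − 228/120 = -0.900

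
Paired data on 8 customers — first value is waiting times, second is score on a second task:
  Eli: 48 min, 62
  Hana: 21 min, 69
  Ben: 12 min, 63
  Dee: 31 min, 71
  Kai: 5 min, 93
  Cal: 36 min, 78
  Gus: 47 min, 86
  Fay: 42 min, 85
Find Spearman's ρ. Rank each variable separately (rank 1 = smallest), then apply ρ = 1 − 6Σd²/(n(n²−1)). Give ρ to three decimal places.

-0.167

Ranks of variable 1: 8, 3, 2, 4, 1, 5, 7, 6
Ranks of variable 2: 1, 3, 2, 4, 8, 5, 7, 6
d = r₁ − r₂: 7, 0, 0, 0, -7, 0, 0, 0
d²: 49, 0, 0, 0, 49, 0, 0, 0; Σd² = 98
ρ = 1 − 6·98/(8·63) = 1 − 588/504 = -0.167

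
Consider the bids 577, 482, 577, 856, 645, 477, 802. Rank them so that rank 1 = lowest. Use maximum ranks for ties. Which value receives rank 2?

Sorted (ascending): 477, 482, 577, 577, 645, 802, 856
The 2 values of 577 occupy positions 3–4 → each gets rank 4.
Rank 2 → value 482.

482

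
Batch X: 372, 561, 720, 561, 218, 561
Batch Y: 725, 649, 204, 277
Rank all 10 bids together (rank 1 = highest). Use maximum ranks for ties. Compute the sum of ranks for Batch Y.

Sorted (descending): 725, 720, 649, 561, 561, 561, 372, 277, 218, 204
The 3 values of 561 occupy positions 4–6 → each gets rank 6.
Batch Y values → pooled ranks: 725→1, 649→3, 204→10, 277→8
Rank sum = 1 + 3 + 10 + 8 = 22

22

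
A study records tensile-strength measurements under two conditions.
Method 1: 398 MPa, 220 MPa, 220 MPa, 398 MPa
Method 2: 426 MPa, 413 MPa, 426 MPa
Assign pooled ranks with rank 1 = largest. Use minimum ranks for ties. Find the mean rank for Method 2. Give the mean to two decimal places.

Sorted (descending): 426, 426, 413, 398, 398, 220, 220
The 2 values of 426 occupy positions 1–2 → each gets rank 1.
The 2 values of 398 occupy positions 4–5 → each gets rank 4.
The 2 values of 220 occupy positions 6–7 → each gets rank 6.
Method 2 values → pooled ranks: 426→1, 413→3, 426→1
Mean rank = (1 + 3 + 1) / 3 = 1.67

1.67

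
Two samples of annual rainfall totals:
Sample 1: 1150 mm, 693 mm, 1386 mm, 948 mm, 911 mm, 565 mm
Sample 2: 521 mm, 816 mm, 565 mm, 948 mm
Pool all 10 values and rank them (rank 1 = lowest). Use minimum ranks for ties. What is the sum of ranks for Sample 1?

Sorted (ascending): 521, 565, 565, 693, 816, 911, 948, 948, 1150, 1386
The 2 values of 565 occupy positions 2–3 → each gets rank 2.
The 2 values of 948 occupy positions 7–8 → each gets rank 7.
Sample 1 values → pooled ranks: 1150→9, 693→4, 1386→10, 948→7, 911→6, 565→2
Rank sum = 9 + 4 + 10 + 7 + 6 + 2 = 38

38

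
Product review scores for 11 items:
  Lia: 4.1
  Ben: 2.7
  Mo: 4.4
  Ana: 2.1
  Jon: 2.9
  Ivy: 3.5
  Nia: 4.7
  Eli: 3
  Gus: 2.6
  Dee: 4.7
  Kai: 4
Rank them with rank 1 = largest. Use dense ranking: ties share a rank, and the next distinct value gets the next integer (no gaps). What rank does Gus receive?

9

Sorted (descending): 4.7, 4.7, 4.4, 4.1, 4, 3.5, 3, 2.9, 2.7, 2.6, 2.1
The 2 values of 4.7 share dense rank 1.
Remaining distinct values take the next consecutive integers.
Gus has value 2.6 → rank 9.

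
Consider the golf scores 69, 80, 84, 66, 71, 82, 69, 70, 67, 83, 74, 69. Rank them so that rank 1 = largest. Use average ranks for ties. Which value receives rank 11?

67

Sorted (descending): 84, 83, 82, 80, 74, 71, 70, 69, 69, 69, 67, 66
The 3 values of 69 occupy positions 8–10 → average rank 9.
Rank 11 → value 67.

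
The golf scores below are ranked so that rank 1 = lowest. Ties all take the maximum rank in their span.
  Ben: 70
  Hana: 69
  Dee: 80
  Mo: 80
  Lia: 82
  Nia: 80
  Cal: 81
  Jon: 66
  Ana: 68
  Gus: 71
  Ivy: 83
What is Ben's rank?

Sorted (ascending): 66, 68, 69, 70, 71, 80, 80, 80, 81, 82, 83
The 3 values of 80 occupy positions 6–8 → each gets rank 8.
Ben has value 70 → rank 4.

4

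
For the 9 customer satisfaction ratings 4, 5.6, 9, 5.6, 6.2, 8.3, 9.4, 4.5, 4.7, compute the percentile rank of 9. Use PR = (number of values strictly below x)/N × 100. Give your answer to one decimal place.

77.8

N = 9.
Strictly below 9: 7. Equal to 9: 1.
PR = 7/9 × 100 = 77.8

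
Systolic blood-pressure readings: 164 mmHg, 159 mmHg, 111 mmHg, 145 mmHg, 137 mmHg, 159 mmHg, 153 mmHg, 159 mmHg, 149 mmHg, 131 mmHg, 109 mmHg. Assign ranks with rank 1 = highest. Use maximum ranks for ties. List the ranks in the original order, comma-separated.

Sorted (descending): 164, 159, 159, 159, 153, 149, 145, 137, 131, 111, 109
The 3 values of 159 occupy positions 2–4 → each gets rank 4.

1, 4, 10, 7, 8, 4, 5, 4, 6, 9, 11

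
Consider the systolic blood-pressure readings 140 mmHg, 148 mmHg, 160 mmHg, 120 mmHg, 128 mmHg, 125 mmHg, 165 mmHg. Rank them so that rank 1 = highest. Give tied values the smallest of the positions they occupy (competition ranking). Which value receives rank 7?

120

Sorted (descending): 165, 160, 148, 140, 128, 125, 120
No ties — each value takes its position as its rank.
Rank 7 → value 120.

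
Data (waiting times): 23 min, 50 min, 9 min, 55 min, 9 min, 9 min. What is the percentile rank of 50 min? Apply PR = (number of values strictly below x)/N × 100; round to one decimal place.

66.7

N = 6.
Strictly below 50: 4. Equal to 50: 1.
PR = 4/6 × 100 = 66.7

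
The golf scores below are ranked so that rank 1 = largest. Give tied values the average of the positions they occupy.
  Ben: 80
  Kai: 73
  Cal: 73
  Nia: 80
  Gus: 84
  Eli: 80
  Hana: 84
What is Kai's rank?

Sorted (descending): 84, 84, 80, 80, 80, 73, 73
The 2 values of 84 occupy positions 1–2 → average rank (1+2)/2 = 1.5.
The 3 values of 80 occupy positions 3–5 → average rank 4.
The 2 values of 73 occupy positions 6–7 → average rank (6+7)/2 = 6.5.
Kai has value 73 → rank 6.5.

6.5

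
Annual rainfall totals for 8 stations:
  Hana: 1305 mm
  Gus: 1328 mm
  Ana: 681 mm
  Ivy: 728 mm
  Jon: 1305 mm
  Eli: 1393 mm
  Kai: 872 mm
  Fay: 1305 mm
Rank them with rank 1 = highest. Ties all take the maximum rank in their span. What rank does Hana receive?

Sorted (descending): 1393, 1328, 1305, 1305, 1305, 872, 728, 681
The 3 values of 1305 occupy positions 3–5 → each gets rank 5.
Hana has value 1305 mm → rank 5.

5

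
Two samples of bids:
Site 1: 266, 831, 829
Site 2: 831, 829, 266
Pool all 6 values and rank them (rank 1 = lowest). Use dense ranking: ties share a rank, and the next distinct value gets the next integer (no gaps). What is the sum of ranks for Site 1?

6

Sorted (ascending): 266, 266, 829, 829, 831, 831
The 2 values of 266 share dense rank 1.
The 2 values of 829 share dense rank 2.
The 2 values of 831 share dense rank 3.
Site 1 values → pooled ranks: 266→1, 831→3, 829→2
Rank sum = 1 + 3 + 2 = 6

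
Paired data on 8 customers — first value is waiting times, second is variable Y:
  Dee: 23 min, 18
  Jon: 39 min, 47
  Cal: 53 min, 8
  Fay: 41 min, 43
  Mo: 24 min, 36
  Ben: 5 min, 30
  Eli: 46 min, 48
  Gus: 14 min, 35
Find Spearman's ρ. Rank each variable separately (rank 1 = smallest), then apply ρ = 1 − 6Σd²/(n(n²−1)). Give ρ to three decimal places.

0.238

Ranks of variable 1: 3, 5, 8, 6, 4, 1, 7, 2
Ranks of variable 2: 2, 7, 1, 6, 5, 3, 8, 4
d = r₁ − r₂: 1, -2, 7, 0, -1, -2, -1, -2
d²: 1, 4, 49, 0, 1, 4, 1, 4; Σd² = 64
ρ = 1 − 6·64/(8·63) = 1 − 384/504 = 0.238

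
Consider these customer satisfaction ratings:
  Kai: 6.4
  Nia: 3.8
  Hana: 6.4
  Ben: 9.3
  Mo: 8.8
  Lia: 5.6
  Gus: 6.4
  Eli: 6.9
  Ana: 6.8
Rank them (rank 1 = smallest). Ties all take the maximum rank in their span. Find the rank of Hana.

5

Sorted (ascending): 3.8, 5.6, 6.4, 6.4, 6.4, 6.8, 6.9, 8.8, 9.3
The 3 values of 6.4 occupy positions 3–5 → each gets rank 5.
Hana has value 6.4 → rank 5.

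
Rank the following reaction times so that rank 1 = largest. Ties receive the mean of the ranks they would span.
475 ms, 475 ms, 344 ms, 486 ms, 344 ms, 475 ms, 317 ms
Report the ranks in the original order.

Sorted (descending): 486, 475, 475, 475, 344, 344, 317
The 3 values of 475 occupy positions 2–4 → average rank 3.
The 2 values of 344 occupy positions 5–6 → average rank (5+6)/2 = 5.5.

3, 3, 5.5, 1, 5.5, 3, 7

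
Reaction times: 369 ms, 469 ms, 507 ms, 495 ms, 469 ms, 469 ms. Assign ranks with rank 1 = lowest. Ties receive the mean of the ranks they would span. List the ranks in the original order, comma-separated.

Sorted (ascending): 369, 469, 469, 469, 495, 507
The 3 values of 469 occupy positions 2–4 → average rank 3.

1, 3, 6, 5, 3, 3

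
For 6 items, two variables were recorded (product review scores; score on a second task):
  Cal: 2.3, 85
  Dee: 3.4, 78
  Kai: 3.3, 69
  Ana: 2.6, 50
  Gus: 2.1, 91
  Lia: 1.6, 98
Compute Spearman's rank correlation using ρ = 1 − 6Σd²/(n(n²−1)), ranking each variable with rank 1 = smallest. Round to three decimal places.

-0.771

Ranks of variable 1: 3, 6, 5, 4, 2, 1
Ranks of variable 2: 4, 3, 2, 1, 5, 6
d = r₁ − r₂: -1, 3, 3, 3, -3, -5
d²: 1, 9, 9, 9, 9, 25; Σd² = 62
ρ = 1 − 6·62/(6·35) = 1 − 372/210 = -0.771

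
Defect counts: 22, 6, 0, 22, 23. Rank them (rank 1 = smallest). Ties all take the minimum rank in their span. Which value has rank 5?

23

Sorted (ascending): 0, 6, 22, 22, 23
The 2 values of 22 occupy positions 3–4 → each gets rank 3.
Rank 5 → value 23.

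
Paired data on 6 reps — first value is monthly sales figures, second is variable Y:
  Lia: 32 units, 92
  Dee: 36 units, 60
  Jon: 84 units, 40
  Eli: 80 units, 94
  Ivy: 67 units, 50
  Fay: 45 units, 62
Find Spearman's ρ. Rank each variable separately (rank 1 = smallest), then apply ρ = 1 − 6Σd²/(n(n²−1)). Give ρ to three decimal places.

Ranks of variable 1: 1, 2, 6, 5, 4, 3
Ranks of variable 2: 5, 3, 1, 6, 2, 4
d = r₁ − r₂: -4, -1, 5, -1, 2, -1
d²: 16, 1, 25, 1, 4, 1; Σd² = 48
ρ = 1 − 6·48/(6·35) = 1 − 288/210 = -0.371

-0.371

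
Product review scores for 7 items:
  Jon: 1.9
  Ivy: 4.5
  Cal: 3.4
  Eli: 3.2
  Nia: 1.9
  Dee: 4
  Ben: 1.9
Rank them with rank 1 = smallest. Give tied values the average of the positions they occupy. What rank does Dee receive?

Sorted (ascending): 1.9, 1.9, 1.9, 3.2, 3.4, 4, 4.5
The 3 values of 1.9 occupy positions 1–3 → average rank 2.
Dee has value 4 → rank 6.

6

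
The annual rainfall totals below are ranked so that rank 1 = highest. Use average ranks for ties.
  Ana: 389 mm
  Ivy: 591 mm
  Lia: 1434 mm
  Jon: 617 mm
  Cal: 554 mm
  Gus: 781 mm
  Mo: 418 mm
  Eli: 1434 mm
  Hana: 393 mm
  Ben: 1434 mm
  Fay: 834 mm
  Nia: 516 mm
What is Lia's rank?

2

Sorted (descending): 1434, 1434, 1434, 834, 781, 617, 591, 554, 516, 418, 393, 389
The 3 values of 1434 occupy positions 1–3 → average rank 2.
Lia has value 1434 mm → rank 2.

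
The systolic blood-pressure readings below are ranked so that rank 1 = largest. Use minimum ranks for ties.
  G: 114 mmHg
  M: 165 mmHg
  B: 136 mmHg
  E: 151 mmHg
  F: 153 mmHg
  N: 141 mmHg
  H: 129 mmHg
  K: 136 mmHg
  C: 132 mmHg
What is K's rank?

5

Sorted (descending): 165, 153, 151, 141, 136, 136, 132, 129, 114
The 2 values of 136 occupy positions 5–6 → each gets rank 5.
K has value 136 mmHg → rank 5.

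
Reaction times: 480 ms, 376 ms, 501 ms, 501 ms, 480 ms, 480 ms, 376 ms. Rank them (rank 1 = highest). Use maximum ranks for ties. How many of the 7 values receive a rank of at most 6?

5

Sorted (descending): 501, 501, 480, 480, 480, 376, 376
The 2 values of 501 occupy positions 1–2 → each gets rank 2.
The 3 values of 480 occupy positions 3–5 → each gets rank 5.
The 2 values of 376 occupy positions 6–7 → each gets rank 7.
Ranks ≤ 6: {2, 2, 5, 5, 5} → 5 values.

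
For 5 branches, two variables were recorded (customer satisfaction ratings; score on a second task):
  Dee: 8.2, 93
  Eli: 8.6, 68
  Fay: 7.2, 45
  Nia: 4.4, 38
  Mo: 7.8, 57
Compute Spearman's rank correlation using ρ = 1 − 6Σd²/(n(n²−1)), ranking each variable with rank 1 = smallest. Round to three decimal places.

0.900

Ranks of variable 1: 4, 5, 2, 1, 3
Ranks of variable 2: 5, 4, 2, 1, 3
d = r₁ − r₂: -1, 1, 0, 0, 0
d²: 1, 1, 0, 0, 0; Σd² = 2
ρ = 1 − 6·2/(5·24) = 1 − 12/120 = 0.900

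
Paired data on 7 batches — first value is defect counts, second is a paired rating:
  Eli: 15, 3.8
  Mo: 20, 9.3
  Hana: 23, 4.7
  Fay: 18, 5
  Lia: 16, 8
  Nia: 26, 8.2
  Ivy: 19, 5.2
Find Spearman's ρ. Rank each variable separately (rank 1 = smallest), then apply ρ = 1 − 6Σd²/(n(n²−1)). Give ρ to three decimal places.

Ranks of variable 1: 1, 5, 6, 3, 2, 7, 4
Ranks of variable 2: 1, 7, 2, 3, 5, 6, 4
d = r₁ − r₂: 0, -2, 4, 0, -3, 1, 0
d²: 0, 4, 16, 0, 9, 1, 0; Σd² = 30
ρ = 1 − 6·30/(7·48) = 1 − 180/336 = 0.464

0.464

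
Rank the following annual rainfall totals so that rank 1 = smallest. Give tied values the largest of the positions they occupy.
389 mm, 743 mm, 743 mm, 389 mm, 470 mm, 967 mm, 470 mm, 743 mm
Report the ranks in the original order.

Sorted (ascending): 389, 389, 470, 470, 743, 743, 743, 967
The 2 values of 389 occupy positions 1–2 → each gets rank 2.
The 2 values of 470 occupy positions 3–4 → each gets rank 4.
The 3 values of 743 occupy positions 5–7 → each gets rank 7.

2, 7, 7, 2, 4, 8, 4, 7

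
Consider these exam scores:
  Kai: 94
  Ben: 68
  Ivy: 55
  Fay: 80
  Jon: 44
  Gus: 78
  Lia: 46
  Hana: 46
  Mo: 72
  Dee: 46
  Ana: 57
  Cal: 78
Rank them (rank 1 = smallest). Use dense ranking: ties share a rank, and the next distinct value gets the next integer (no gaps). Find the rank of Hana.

2

Sorted (ascending): 44, 46, 46, 46, 55, 57, 68, 72, 78, 78, 80, 94
The 3 values of 46 share dense rank 2.
The 2 values of 78 share dense rank 7.
Remaining distinct values take the next consecutive integers.
Hana has value 46 → rank 2.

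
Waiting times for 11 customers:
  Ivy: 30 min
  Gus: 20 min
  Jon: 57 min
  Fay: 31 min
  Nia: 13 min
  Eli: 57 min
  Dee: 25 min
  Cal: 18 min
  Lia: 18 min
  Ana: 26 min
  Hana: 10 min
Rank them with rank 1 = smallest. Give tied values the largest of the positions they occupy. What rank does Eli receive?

11

Sorted (ascending): 10, 13, 18, 18, 20, 25, 26, 30, 31, 57, 57
The 2 values of 18 occupy positions 3–4 → each gets rank 4.
The 2 values of 57 occupy positions 10–11 → each gets rank 11.
Eli has value 57 min → rank 11.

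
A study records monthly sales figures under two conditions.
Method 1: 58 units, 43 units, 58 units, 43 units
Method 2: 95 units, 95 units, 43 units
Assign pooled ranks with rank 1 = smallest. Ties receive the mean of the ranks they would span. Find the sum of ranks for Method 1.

13

Sorted (ascending): 43, 43, 43, 58, 58, 95, 95
The 3 values of 43 occupy positions 1–3 → average rank 2.
The 2 values of 58 occupy positions 4–5 → average rank (4+5)/2 = 4.5.
The 2 values of 95 occupy positions 6–7 → average rank (6+7)/2 = 6.5.
Method 1 values → pooled ranks: 58→4.5, 43→2, 58→4.5, 43→2
Rank sum = 4.5 + 2 + 4.5 + 2 = 13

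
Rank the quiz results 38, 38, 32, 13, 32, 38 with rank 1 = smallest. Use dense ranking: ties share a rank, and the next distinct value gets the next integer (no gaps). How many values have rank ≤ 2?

3

Sorted (ascending): 13, 32, 32, 38, 38, 38
The 2 values of 32 share dense rank 2.
The 3 values of 38 share dense rank 3.
Remaining distinct values take the next consecutive integers.
Ranks ≤ 2: {1, 2, 2} → 3 values.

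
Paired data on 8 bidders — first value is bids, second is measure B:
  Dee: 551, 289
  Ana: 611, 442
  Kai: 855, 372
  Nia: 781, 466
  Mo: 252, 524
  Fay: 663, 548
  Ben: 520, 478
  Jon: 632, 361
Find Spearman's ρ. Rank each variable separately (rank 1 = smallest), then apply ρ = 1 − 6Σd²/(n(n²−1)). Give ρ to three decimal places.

-0.167

Ranks of variable 1: 3, 4, 8, 7, 1, 6, 2, 5
Ranks of variable 2: 1, 4, 3, 5, 7, 8, 6, 2
d = r₁ − r₂: 2, 0, 5, 2, -6, -2, -4, 3
d²: 4, 0, 25, 4, 36, 4, 16, 9; Σd² = 98
ρ = 1 − 6·98/(8·63) = 1 − 588/504 = -0.167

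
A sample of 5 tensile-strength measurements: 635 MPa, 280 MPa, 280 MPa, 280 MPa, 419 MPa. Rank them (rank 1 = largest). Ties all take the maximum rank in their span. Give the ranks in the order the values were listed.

1, 5, 5, 5, 2

Sorted (descending): 635, 419, 280, 280, 280
The 3 values of 280 occupy positions 3–5 → each gets rank 5.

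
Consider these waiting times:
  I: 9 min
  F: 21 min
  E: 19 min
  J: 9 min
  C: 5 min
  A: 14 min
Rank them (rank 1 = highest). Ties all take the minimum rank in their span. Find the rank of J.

Sorted (descending): 21, 19, 14, 9, 9, 5
The 2 values of 9 occupy positions 4–5 → each gets rank 4.
J has value 9 min → rank 4.

4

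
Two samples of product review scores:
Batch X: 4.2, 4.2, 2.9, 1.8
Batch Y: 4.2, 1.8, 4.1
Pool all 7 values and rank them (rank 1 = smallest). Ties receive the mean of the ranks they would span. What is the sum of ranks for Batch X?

Sorted (ascending): 1.8, 1.8, 2.9, 4.1, 4.2, 4.2, 4.2
The 2 values of 1.8 occupy positions 1–2 → average rank (1+2)/2 = 1.5.
The 3 values of 4.2 occupy positions 5–7 → average rank 6.
Batch X values → pooled ranks: 4.2→6, 4.2→6, 2.9→3, 1.8→1.5
Rank sum = 6 + 6 + 3 + 1.5 = 16.5

16.5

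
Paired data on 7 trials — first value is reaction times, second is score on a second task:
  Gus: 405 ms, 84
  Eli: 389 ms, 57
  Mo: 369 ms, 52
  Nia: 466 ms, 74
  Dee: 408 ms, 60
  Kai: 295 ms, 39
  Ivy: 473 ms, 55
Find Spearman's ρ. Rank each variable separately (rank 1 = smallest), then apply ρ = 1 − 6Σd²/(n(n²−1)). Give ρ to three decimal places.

Ranks of variable 1: 4, 3, 2, 6, 5, 1, 7
Ranks of variable 2: 7, 4, 2, 6, 5, 1, 3
d = r₁ − r₂: -3, -1, 0, 0, 0, 0, 4
d²: 9, 1, 0, 0, 0, 0, 16; Σd² = 26
ρ = 1 − 6·26/(7·48) = 1 − 156/336 = 0.536

0.536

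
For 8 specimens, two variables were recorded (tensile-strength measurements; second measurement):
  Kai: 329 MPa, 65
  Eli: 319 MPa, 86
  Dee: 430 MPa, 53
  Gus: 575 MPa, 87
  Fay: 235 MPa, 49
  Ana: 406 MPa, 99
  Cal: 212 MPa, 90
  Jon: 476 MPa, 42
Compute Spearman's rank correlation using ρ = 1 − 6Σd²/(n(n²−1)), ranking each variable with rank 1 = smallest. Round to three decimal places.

-0.167

Ranks of variable 1: 4, 3, 6, 8, 2, 5, 1, 7
Ranks of variable 2: 4, 5, 3, 6, 2, 8, 7, 1
d = r₁ − r₂: 0, -2, 3, 2, 0, -3, -6, 6
d²: 0, 4, 9, 4, 0, 9, 36, 36; Σd² = 98
ρ = 1 − 6·98/(8·63) = 1 − 588/504 = -0.167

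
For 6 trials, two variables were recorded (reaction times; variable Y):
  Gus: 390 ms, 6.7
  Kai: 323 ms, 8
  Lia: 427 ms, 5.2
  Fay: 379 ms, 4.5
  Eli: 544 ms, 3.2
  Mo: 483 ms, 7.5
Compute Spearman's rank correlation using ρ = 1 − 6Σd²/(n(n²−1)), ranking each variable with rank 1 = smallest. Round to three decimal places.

-0.486

Ranks of variable 1: 3, 1, 4, 2, 6, 5
Ranks of variable 2: 4, 6, 3, 2, 1, 5
d = r₁ − r₂: -1, -5, 1, 0, 5, 0
d²: 1, 25, 1, 0, 25, 0; Σd² = 52
ρ = 1 − 6·52/(6·35) = 1 − 312/210 = -0.486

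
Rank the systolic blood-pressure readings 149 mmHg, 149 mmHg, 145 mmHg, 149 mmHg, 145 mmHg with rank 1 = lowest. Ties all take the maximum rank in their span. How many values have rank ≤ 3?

2

Sorted (ascending): 145, 145, 149, 149, 149
The 2 values of 145 occupy positions 1–2 → each gets rank 2.
The 3 values of 149 occupy positions 3–5 → each gets rank 5.
Ranks ≤ 3: {2, 2} → 2 values.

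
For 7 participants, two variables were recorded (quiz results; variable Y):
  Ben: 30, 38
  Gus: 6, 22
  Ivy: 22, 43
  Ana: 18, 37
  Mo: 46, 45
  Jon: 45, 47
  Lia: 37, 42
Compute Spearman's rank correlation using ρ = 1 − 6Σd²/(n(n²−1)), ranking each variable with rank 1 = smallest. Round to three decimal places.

Ranks of variable 1: 4, 1, 3, 2, 7, 6, 5
Ranks of variable 2: 3, 1, 5, 2, 6, 7, 4
d = r₁ − r₂: 1, 0, -2, 0, 1, -1, 1
d²: 1, 0, 4, 0, 1, 1, 1; Σd² = 8
ρ = 1 − 6·8/(7·48) = 1 − 48/336 = 0.857

0.857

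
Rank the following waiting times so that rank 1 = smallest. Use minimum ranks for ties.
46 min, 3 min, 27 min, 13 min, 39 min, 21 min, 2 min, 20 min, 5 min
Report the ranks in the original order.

9, 2, 7, 4, 8, 6, 1, 5, 3

Sorted (ascending): 2, 3, 5, 13, 20, 21, 27, 39, 46
No ties — each value takes its position as its rank.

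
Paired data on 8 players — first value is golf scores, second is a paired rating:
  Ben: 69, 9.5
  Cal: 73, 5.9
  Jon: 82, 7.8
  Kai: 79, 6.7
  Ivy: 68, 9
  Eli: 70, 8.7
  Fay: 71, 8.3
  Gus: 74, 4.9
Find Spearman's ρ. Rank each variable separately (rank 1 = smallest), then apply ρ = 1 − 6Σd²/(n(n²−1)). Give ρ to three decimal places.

Ranks of variable 1: 2, 5, 8, 7, 1, 3, 4, 6
Ranks of variable 2: 8, 2, 4, 3, 7, 6, 5, 1
d = r₁ − r₂: -6, 3, 4, 4, -6, -3, -1, 5
d²: 36, 9, 16, 16, 36, 9, 1, 25; Σd² = 148
ρ = 1 − 6·148/(8·63) = 1 − 888/504 = -0.762

-0.762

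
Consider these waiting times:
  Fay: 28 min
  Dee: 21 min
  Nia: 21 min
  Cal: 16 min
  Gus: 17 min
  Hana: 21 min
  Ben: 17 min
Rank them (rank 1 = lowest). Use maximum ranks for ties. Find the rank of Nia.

Sorted (ascending): 16, 17, 17, 21, 21, 21, 28
The 2 values of 17 occupy positions 2–3 → each gets rank 3.
The 3 values of 21 occupy positions 4–6 → each gets rank 6.
Nia has value 21 min → rank 6.

6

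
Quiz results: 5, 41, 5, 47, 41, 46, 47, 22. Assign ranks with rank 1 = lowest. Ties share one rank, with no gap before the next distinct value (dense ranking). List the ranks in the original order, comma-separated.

Sorted (ascending): 5, 5, 22, 41, 41, 46, 47, 47
The 2 values of 5 share dense rank 1.
The 2 values of 41 share dense rank 3.
The 2 values of 47 share dense rank 5.
Remaining distinct values take the next consecutive integers.

1, 3, 1, 5, 3, 4, 5, 2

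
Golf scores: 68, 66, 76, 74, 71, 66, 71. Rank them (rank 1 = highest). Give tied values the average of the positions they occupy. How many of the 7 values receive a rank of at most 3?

Sorted (descending): 76, 74, 71, 71, 68, 66, 66
The 2 values of 71 occupy positions 3–4 → average rank (3+4)/2 = 3.5.
The 2 values of 66 occupy positions 6–7 → average rank (6+7)/2 = 6.5.
Ranks ≤ 3: {1, 2} → 2 values.

2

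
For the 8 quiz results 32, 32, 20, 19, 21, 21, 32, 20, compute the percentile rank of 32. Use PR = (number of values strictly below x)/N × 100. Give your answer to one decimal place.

62.5

N = 8.
Strictly below 32: 5. Equal to 32: 3.
PR = 5/8 × 100 = 62.5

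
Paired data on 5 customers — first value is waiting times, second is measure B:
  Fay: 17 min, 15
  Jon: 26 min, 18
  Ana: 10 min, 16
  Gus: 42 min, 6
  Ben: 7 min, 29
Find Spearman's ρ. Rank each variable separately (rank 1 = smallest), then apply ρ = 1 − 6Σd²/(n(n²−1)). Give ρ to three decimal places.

-0.700

Ranks of variable 1: 3, 4, 2, 5, 1
Ranks of variable 2: 2, 4, 3, 1, 5
d = r₁ − r₂: 1, 0, -1, 4, -4
d²: 1, 0, 1, 16, 16; Σd² = 34
ρ = 1 − 6·34/(5·24) = 1 − 204/120 = -0.700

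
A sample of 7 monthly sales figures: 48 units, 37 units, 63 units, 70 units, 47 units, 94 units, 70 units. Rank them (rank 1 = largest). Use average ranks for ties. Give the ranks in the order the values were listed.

Sorted (descending): 94, 70, 70, 63, 48, 47, 37
The 2 values of 70 occupy positions 2–3 → average rank (2+3)/2 = 2.5.

5, 7, 4, 2.5, 6, 1, 2.5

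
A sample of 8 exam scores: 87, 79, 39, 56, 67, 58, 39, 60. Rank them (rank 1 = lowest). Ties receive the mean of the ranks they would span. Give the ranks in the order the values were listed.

Sorted (ascending): 39, 39, 56, 58, 60, 67, 79, 87
The 2 values of 39 occupy positions 1–2 → average rank (1+2)/2 = 1.5.

8, 7, 1.5, 3, 6, 4, 1.5, 5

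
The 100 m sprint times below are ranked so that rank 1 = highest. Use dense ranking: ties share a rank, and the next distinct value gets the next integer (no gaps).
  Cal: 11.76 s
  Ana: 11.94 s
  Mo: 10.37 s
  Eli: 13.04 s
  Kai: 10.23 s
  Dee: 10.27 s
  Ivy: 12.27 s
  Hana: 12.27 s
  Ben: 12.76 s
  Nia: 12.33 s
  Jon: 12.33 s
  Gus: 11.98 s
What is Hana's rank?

4

Sorted (descending): 13.04, 12.76, 12.33, 12.33, 12.27, 12.27, 11.98, 11.94, 11.76, 10.37, 10.27, 10.23
The 2 values of 12.33 share dense rank 3.
The 2 values of 12.27 share dense rank 4.
Remaining distinct values take the next consecutive integers.
Hana has value 12.27 s → rank 4.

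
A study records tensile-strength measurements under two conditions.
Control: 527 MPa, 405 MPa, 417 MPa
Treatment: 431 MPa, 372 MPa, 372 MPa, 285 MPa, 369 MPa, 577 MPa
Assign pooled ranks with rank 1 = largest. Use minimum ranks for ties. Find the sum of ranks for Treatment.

33

Sorted (descending): 577, 527, 431, 417, 405, 372, 372, 369, 285
The 2 values of 372 occupy positions 6–7 → each gets rank 6.
Treatment values → pooled ranks: 431→3, 372→6, 372→6, 285→9, 369→8, 577→1
Rank sum = 3 + 6 + 6 + 9 + 8 + 1 = 33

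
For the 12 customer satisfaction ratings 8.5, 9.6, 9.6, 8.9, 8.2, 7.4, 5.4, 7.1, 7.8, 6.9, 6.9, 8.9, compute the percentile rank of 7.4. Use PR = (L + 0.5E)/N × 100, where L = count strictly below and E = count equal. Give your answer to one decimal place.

37.5

N = 12.
Strictly below 7.4: 4. Equal to 7.4: 1.
PR = (4 + 0.5·1)/12 × 100 = 37.5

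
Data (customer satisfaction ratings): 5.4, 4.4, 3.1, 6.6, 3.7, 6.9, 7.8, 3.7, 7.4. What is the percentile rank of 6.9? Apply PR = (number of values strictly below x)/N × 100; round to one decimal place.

N = 9.
Strictly below 6.9: 6. Equal to 6.9: 1.
PR = 6/9 × 100 = 66.7

66.7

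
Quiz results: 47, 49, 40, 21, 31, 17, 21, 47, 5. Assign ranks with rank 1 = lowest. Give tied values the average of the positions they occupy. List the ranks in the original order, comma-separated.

Sorted (ascending): 5, 17, 21, 21, 31, 40, 47, 47, 49
The 2 values of 21 occupy positions 3–4 → average rank (3+4)/2 = 3.5.
The 2 values of 47 occupy positions 7–8 → average rank (7+8)/2 = 7.5.

7.5, 9, 6, 3.5, 5, 2, 3.5, 7.5, 1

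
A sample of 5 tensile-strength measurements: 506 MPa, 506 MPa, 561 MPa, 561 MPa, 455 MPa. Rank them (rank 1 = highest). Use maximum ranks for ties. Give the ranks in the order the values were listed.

Sorted (descending): 561, 561, 506, 506, 455
The 2 values of 561 occupy positions 1–2 → each gets rank 2.
The 2 values of 506 occupy positions 3–4 → each gets rank 4.

4, 4, 2, 2, 5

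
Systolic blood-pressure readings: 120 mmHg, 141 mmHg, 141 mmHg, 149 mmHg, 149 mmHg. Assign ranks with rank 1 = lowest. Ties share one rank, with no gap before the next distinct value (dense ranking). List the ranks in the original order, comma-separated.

1, 2, 2, 3, 3

Sorted (ascending): 120, 141, 141, 149, 149
The 2 values of 141 share dense rank 2.
The 2 values of 149 share dense rank 3.
Remaining distinct values take the next consecutive integers.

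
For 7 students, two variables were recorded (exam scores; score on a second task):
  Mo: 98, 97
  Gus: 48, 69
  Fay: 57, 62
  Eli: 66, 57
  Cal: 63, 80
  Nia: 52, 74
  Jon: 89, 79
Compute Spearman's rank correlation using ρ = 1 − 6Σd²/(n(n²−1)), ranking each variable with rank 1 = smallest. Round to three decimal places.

Ranks of variable 1: 7, 1, 3, 5, 4, 2, 6
Ranks of variable 2: 7, 3, 2, 1, 6, 4, 5
d = r₁ − r₂: 0, -2, 1, 4, -2, -2, 1
d²: 0, 4, 1, 16, 4, 4, 1; Σd² = 30
ρ = 1 − 6·30/(7·48) = 1 − 180/336 = 0.464

0.464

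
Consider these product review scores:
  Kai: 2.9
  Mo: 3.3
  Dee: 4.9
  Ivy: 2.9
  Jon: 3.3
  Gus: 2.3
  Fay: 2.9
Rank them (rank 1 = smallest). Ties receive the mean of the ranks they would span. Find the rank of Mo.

5.5

Sorted (ascending): 2.3, 2.9, 2.9, 2.9, 3.3, 3.3, 4.9
The 3 values of 2.9 occupy positions 2–4 → average rank 3.
The 2 values of 3.3 occupy positions 5–6 → average rank (5+6)/2 = 5.5.
Mo has value 3.3 → rank 5.5.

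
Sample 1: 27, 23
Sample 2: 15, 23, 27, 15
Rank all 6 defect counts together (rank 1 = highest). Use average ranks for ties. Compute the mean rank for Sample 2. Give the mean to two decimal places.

4.00

Sorted (descending): 27, 27, 23, 23, 15, 15
The 2 values of 27 occupy positions 1–2 → average rank (1+2)/2 = 1.5.
The 2 values of 23 occupy positions 3–4 → average rank (3+4)/2 = 3.5.
The 2 values of 15 occupy positions 5–6 → average rank (5+6)/2 = 5.5.
Sample 2 values → pooled ranks: 15→5.5, 23→3.5, 27→1.5, 15→5.5
Mean rank = (5.5 + 3.5 + 1.5 + 5.5) / 4 = 4.00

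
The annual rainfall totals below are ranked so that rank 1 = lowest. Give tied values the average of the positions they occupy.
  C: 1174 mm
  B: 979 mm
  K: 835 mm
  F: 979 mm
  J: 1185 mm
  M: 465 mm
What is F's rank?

Sorted (ascending): 465, 835, 979, 979, 1174, 1185
The 2 values of 979 occupy positions 3–4 → average rank (3+4)/2 = 3.5.
F has value 979 mm → rank 3.5.

3.5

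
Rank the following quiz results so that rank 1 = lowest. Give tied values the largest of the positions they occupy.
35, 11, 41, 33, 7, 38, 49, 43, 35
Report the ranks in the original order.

5, 2, 7, 3, 1, 6, 9, 8, 5

Sorted (ascending): 7, 11, 33, 35, 35, 38, 41, 43, 49
The 2 values of 35 occupy positions 4–5 → each gets rank 5.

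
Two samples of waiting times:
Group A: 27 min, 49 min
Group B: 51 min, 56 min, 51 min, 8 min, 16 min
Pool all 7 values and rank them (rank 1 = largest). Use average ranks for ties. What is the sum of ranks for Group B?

Sorted (descending): 56, 51, 51, 49, 27, 16, 8
The 2 values of 51 occupy positions 2–3 → average rank (2+3)/2 = 2.5.
Group B values → pooled ranks: 51→2.5, 56→1, 51→2.5, 8→7, 16→6
Rank sum = 2.5 + 1 + 2.5 + 7 + 6 = 19

19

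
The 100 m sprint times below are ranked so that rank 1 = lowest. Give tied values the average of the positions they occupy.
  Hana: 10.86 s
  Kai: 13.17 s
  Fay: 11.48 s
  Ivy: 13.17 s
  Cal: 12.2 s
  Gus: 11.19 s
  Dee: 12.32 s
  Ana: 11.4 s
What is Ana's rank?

3

Sorted (ascending): 10.86, 11.19, 11.4, 11.48, 12.2, 12.32, 13.17, 13.17
The 2 values of 13.17 occupy positions 7–8 → average rank (7+8)/2 = 7.5.
Ana has value 11.4 s → rank 3.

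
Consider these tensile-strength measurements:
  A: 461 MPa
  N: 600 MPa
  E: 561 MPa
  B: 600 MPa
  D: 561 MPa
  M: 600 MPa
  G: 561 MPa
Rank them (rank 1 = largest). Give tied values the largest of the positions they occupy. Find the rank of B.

Sorted (descending): 600, 600, 600, 561, 561, 561, 461
The 3 values of 600 occupy positions 1–3 → each gets rank 3.
The 3 values of 561 occupy positions 4–6 → each gets rank 6.
B has value 600 MPa → rank 3.

3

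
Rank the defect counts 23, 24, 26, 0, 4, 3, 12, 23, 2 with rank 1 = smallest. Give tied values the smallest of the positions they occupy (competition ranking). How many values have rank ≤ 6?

Sorted (ascending): 0, 2, 3, 4, 12, 23, 23, 24, 26
The 2 values of 23 occupy positions 6–7 → each gets rank 6.
Ranks ≤ 6: {1, 2, 3, 4, 5, 6, 6} → 7 values.

7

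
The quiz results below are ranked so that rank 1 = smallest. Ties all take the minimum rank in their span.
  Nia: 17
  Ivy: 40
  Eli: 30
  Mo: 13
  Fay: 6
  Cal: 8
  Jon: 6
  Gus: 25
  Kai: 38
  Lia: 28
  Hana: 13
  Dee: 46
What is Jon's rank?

1

Sorted (ascending): 6, 6, 8, 13, 13, 17, 25, 28, 30, 38, 40, 46
The 2 values of 6 occupy positions 1–2 → each gets rank 1.
The 2 values of 13 occupy positions 4–5 → each gets rank 4.
Jon has value 6 → rank 1.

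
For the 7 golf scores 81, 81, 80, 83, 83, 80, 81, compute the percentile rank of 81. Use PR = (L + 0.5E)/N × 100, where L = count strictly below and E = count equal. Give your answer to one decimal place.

N = 7.
Strictly below 81: 2. Equal to 81: 3.
PR = (2 + 0.5·3)/7 × 100 = 50.0

50.0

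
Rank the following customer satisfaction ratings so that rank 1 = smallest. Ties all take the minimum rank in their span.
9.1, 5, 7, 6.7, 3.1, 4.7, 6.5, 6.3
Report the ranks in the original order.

8, 3, 7, 6, 1, 2, 5, 4

Sorted (ascending): 3.1, 4.7, 5, 6.3, 6.5, 6.7, 7, 9.1
No ties — each value takes its position as its rank.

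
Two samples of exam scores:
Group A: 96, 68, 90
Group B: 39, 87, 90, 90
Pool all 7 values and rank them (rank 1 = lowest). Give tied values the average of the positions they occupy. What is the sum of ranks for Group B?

Sorted (ascending): 39, 68, 87, 90, 90, 90, 96
The 3 values of 90 occupy positions 4–6 → average rank 5.
Group B values → pooled ranks: 39→1, 87→3, 90→5, 90→5
Rank sum = 1 + 3 + 5 + 5 = 14

14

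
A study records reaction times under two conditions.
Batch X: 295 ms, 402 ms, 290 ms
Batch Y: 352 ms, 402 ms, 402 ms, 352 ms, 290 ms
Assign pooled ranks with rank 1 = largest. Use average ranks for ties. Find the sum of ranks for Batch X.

15.5

Sorted (descending): 402, 402, 402, 352, 352, 295, 290, 290
The 3 values of 402 occupy positions 1–3 → average rank 2.
The 2 values of 352 occupy positions 4–5 → average rank (4+5)/2 = 4.5.
The 2 values of 290 occupy positions 7–8 → average rank (7+8)/2 = 7.5.
Batch X values → pooled ranks: 295→6, 402→2, 290→7.5
Rank sum = 6 + 2 + 7.5 = 15.5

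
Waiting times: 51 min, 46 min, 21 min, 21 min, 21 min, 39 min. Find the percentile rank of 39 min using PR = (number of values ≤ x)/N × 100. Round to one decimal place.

66.7

N = 6.
Strictly below 39: 3. Equal to 39: 1.
PR = 4/6 × 100 = 66.7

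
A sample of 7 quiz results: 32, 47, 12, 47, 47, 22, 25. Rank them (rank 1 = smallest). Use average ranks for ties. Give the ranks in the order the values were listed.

4, 6, 1, 6, 6, 2, 3

Sorted (ascending): 12, 22, 25, 32, 47, 47, 47
The 3 values of 47 occupy positions 5–7 → average rank 6.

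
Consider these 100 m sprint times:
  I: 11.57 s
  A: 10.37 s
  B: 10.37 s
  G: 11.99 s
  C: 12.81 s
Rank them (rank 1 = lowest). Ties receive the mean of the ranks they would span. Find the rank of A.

1.5

Sorted (ascending): 10.37, 10.37, 11.57, 11.99, 12.81
The 2 values of 10.37 occupy positions 1–2 → average rank (1+2)/2 = 1.5.
A has value 10.37 s → rank 1.5.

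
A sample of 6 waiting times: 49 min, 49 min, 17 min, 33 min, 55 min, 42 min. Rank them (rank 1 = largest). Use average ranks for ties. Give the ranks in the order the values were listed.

Sorted (descending): 55, 49, 49, 42, 33, 17
The 2 values of 49 occupy positions 2–3 → average rank (2+3)/2 = 2.5.

2.5, 2.5, 6, 5, 1, 4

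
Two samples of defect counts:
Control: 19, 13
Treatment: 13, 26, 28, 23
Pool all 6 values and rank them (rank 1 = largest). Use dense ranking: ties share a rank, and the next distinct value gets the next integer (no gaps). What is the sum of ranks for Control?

Sorted (descending): 28, 26, 23, 19, 13, 13
The 2 values of 13 share dense rank 5.
Remaining distinct values take the next consecutive integers.
Control values → pooled ranks: 19→4, 13→5
Rank sum = 4 + 5 = 9

9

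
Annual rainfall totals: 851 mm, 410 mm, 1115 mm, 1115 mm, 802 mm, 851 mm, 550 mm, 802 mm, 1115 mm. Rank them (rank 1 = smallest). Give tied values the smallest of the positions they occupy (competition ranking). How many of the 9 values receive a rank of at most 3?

Sorted (ascending): 410, 550, 802, 802, 851, 851, 1115, 1115, 1115
The 2 values of 802 occupy positions 3–4 → each gets rank 3.
The 2 values of 851 occupy positions 5–6 → each gets rank 5.
The 3 values of 1115 occupy positions 7–9 → each gets rank 7.
Ranks ≤ 3: {1, 2, 3, 3} → 4 values.

4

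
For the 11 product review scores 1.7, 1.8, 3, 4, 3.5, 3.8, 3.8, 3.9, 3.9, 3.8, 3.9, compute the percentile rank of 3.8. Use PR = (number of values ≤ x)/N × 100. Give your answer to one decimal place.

63.6

N = 11.
Strictly below 3.8: 4. Equal to 3.8: 3.
PR = 7/11 × 100 = 63.6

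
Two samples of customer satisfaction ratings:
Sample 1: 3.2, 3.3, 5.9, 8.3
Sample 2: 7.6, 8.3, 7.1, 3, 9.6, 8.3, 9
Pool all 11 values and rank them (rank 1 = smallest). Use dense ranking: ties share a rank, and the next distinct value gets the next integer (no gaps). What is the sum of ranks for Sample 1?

16

Sorted (ascending): 3, 3.2, 3.3, 5.9, 7.1, 7.6, 8.3, 8.3, 8.3, 9, 9.6
The 3 values of 8.3 share dense rank 7.
Remaining distinct values take the next consecutive integers.
Sample 1 values → pooled ranks: 3.2→2, 3.3→3, 5.9→4, 8.3→7
Rank sum = 2 + 3 + 4 + 7 = 16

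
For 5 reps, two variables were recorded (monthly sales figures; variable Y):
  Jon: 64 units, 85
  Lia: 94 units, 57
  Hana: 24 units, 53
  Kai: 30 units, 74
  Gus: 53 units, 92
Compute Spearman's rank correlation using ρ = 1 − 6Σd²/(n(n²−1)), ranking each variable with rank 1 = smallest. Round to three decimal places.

0.300

Ranks of variable 1: 4, 5, 1, 2, 3
Ranks of variable 2: 4, 2, 1, 3, 5
d = r₁ − r₂: 0, 3, 0, -1, -2
d²: 0, 9, 0, 1, 4; Σd² = 14
ρ = 1 − 6·14/(5·24) = 1 − 84/120 = 0.300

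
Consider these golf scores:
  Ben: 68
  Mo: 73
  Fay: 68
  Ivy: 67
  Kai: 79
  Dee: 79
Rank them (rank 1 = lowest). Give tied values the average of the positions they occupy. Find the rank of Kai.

5.5

Sorted (ascending): 67, 68, 68, 73, 79, 79
The 2 values of 68 occupy positions 2–3 → average rank (2+3)/2 = 2.5.
The 2 values of 79 occupy positions 5–6 → average rank (5+6)/2 = 5.5.
Kai has value 79 → rank 5.5.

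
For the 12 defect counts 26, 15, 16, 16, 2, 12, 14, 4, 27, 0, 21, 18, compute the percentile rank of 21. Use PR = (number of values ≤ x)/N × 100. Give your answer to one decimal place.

83.3

N = 12.
Strictly below 21: 9. Equal to 21: 1.
PR = 10/12 × 100 = 83.3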